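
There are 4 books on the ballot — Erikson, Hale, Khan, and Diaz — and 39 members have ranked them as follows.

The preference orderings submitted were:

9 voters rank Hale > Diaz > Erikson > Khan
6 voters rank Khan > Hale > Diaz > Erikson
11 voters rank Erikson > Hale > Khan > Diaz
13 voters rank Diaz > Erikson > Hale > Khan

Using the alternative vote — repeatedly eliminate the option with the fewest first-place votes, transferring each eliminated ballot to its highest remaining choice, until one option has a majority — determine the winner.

Hale

Round 1: Diaz 13, Erikson 11, Hale 9, Khan 6. Khan has the fewest and is eliminated.
Round 2: Hale 15, Diaz 13, Erikson 11. Erikson has the fewest and is eliminated.
Round 3: Hale 26, Diaz 13. Hale has a majority.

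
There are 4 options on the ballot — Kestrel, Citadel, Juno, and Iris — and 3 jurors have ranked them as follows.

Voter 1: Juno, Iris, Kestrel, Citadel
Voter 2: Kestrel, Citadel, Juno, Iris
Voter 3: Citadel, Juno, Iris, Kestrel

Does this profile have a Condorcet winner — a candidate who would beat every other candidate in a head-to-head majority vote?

No

Head-to-head results (3 voters total):
Kestrel vs Citadel: Kestrel wins 2–1.
Kestrel vs Juno: Juno wins 2–1.
Kestrel vs Iris: Iris wins 2–1.
Citadel vs Juno: Citadel wins 2–1.
Citadel vs Iris: Citadel wins 2–1.
Juno vs Iris: Juno wins 3–0.
No candidate beats all others: Kestrel beats Citadel beats Juno beats Kestrel, a majority cycle.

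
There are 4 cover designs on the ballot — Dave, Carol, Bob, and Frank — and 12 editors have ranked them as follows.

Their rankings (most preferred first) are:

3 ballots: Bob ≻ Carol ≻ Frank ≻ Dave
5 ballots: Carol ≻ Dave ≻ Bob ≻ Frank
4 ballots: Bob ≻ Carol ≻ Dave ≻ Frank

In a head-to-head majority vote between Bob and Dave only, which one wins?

Bob

Ballots ranking Bob above Dave: 3+4 = 7.
Ballots ranking Dave above Bob: 5.
Bob wins the head-to-head, 7–5.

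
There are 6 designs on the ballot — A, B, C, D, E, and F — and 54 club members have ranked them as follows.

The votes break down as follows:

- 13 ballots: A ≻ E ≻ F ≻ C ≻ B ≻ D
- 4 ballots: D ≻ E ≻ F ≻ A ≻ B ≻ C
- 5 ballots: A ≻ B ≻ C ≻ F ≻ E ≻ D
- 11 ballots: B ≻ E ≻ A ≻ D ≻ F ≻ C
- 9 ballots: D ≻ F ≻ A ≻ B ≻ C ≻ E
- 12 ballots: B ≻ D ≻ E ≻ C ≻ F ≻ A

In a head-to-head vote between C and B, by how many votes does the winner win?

28

Ballots ranking C above B: 13.
Ballots ranking B above C: 4+5+11+9+12 = 41.
B wins 41–13, a margin of 28.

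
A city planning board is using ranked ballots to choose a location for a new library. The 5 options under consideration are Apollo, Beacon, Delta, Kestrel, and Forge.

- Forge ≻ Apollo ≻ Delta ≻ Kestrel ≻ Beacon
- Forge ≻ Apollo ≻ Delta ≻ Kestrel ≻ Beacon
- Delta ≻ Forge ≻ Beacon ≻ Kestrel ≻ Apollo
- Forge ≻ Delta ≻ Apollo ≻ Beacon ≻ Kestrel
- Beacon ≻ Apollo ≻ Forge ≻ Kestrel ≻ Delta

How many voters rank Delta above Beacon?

4

Ballots ranking Delta above Beacon: 4.
Ballots ranking Beacon above Delta: 1.
So 4 of 5 voters prefer Delta to Beacon.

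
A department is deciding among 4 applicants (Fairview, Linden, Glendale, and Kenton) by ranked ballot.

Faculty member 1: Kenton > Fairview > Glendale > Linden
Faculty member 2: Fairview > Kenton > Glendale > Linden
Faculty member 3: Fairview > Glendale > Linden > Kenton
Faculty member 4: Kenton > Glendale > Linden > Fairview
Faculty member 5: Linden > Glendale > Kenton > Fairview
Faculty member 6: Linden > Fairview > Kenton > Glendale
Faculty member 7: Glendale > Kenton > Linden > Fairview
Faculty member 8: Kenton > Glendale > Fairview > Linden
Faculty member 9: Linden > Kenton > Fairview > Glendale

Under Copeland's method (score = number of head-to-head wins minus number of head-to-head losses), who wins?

Kenton

Pairwise results:
  Fairview vs Linden: Linden wins 5–4.
  Fairview vs Glendale: Fairview wins 5–4.
  Fairview vs Kenton: Kenton wins 6–3.
  Linden vs Glendale: Glendale wins 6–3.
  Linden vs Kenton: Kenton wins 5–4.
  Glendale vs Kenton: Kenton wins 6–3.
Copeland scores (wins − losses):
  Fairview: 1 − 2 = -1
  Linden: 1 − 2 = -1
  Glendale: 1 − 2 = -1
  Kenton: 3 − 0 = 3
Kenton has the best Copeland score.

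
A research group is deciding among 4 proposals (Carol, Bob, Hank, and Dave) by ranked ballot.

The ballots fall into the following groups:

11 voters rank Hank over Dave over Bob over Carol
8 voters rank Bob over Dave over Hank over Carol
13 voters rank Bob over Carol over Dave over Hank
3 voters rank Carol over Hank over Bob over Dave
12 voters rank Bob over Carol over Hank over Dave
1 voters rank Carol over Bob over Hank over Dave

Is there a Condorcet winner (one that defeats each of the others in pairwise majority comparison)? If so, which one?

Head-to-head results (48 voters total):
Carol vs Bob: Bob wins 44–4.
Carol vs Hank: Carol wins 29–19.
Carol vs Dave: Carol wins 29–19.
Bob vs Hank: Bob wins 34–14.
Bob vs Dave: Bob wins 37–11.
Hank vs Dave: Hank wins 27–21.
Bob beats each rival — Carol (44–4), Hank (34–14), Dave (37–11) — so Bob is the Condorcet winner.

Bob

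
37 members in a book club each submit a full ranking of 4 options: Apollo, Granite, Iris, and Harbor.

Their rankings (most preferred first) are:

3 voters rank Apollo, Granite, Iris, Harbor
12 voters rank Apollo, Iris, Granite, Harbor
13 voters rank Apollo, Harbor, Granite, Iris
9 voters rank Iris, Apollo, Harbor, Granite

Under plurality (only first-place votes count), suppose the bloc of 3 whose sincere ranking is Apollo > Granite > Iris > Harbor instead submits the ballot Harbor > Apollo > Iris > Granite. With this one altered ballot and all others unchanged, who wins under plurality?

Apollo

First-place totals with the altered ballot: Apollo 25, Granite 0, Iris 9, Harbor 3.
The winner is unchanged: still Apollo.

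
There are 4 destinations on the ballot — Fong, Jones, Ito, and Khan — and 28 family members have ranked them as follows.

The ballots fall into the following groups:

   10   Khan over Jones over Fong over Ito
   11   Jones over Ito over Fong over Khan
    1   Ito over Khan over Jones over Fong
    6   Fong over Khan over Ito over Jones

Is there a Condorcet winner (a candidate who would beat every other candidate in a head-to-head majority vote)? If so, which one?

No Condorcet winner

Head-to-head results (28 voters total):
Fong vs Jones: Jones wins 22–6.
Fong vs Ito: Fong wins 16–12.
Fong vs Khan: Fong wins 17–11.
Jones vs Ito: Jones wins 21–7.
Jones vs Khan: Khan wins 17–11.
Ito vs Khan: Khan wins 16–12.
No candidate beats all others: Fong beats Khan beats Jones beats Fong, a majority cycle.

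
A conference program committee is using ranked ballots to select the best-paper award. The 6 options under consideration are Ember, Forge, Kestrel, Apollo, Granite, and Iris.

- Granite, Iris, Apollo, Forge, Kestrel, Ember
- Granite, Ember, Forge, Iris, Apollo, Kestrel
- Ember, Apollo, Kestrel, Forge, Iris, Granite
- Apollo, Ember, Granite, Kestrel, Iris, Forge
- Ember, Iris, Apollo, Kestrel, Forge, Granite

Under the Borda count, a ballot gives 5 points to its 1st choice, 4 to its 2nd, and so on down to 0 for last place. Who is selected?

Borda scores:
  Ember: 0 + 4 + 5 + 4 + 5 = 18
  Forge: 2 + 3 + 2 + 0 + 1 = 8
  Kestrel: 1 + 0 + 3 + 2 + 2 = 8
  Apollo: 3 + 1 + 4 + 5 + 3 = 16
  Granite: 5 + 5 + 0 + 3 + 0 = 13
  Iris: 4 + 2 + 1 + 1 + 4 = 12
Ember has the highest total.

Ember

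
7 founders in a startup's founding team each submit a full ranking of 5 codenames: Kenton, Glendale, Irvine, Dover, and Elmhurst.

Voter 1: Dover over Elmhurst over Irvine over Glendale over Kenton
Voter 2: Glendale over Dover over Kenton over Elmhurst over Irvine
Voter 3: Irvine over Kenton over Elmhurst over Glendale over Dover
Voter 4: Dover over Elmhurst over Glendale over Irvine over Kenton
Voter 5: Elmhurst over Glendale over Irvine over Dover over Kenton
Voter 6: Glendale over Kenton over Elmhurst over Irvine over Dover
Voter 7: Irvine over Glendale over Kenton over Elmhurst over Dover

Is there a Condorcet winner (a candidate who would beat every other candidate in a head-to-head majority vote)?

Head-to-head results (7 voters total):
Kenton vs Glendale: Glendale wins 6–1.
Kenton vs Irvine: Irvine wins 5–2.
Kenton vs Dover: Dover wins 4–3.
Kenton vs Elmhurst: Kenton wins 4–3.
Glendale vs Irvine: Glendale wins 4–3.
Glendale vs Dover: Glendale wins 5–2.
Glendale vs Elmhurst: Elmhurst wins 4–3.
Irvine vs Dover: Irvine wins 4–3.
Irvine vs Elmhurst: Elmhurst wins 5–2.
Dover vs Elmhurst: Elmhurst wins 4–3.
No candidate beats all others: Kenton beats Elmhurst beats Glendale beats Kenton, a majority cycle.

No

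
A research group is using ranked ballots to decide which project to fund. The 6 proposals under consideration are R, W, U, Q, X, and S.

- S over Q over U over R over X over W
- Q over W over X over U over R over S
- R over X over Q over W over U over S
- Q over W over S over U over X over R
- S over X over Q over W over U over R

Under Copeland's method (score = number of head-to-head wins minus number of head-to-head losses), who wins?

Pairwise results:
  R vs W: W wins 3–2.
  R vs U: U wins 4–1.
  R vs Q: Q wins 4–1.
  R vs X: X wins 3–2.
  R vs S: S wins 3–2.
  W vs U: W wins 4–1.
  W vs Q: Q wins 5–0.
  W vs X: X wins 3–2.
  W vs S: W wins 3–2.
  U vs Q: Q wins 5–0.
  U vs X: X wins 3–2.
  U vs S: S wins 3–2.
  Q vs X: Q wins 3–2.
  Q vs S: Q wins 3–2.
  X vs S: S wins 3–2.
Copeland scores (wins − losses):
  R: 0 − 5 = -5
  W: 3 − 2 = 1
  U: 1 − 4 = -3
  Q: 5 − 0 = 5
  X: 3 − 2 = 1
  S: 3 − 2 = 1
Q has the best Copeland score.

Q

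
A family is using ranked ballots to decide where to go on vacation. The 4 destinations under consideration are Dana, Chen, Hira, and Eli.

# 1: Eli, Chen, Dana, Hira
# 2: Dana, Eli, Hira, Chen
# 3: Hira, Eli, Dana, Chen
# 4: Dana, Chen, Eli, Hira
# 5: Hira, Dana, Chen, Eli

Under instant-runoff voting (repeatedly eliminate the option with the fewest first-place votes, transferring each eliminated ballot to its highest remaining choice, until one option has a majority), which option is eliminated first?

Round 1: Dana 2, Hira 2, Eli 1, Chen 0. Chen has the fewest and is eliminated.
Round 2: Dana 2, Hira 2, Eli 1. Eli has the fewest and is eliminated.
Round 3: Dana 3, Hira 2. Dana has a majority.

Chen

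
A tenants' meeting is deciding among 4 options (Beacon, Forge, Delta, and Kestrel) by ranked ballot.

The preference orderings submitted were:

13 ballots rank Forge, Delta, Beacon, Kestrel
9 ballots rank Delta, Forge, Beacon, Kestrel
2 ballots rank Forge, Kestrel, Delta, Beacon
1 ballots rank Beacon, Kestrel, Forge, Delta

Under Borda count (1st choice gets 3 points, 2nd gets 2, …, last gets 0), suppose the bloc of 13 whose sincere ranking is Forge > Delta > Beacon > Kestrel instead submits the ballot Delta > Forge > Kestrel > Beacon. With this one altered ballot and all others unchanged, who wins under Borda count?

Delta

Borda totals with the altered ballot: Beacon 12, Forge 51, Delta 68, Kestrel 19.
The switch changes the winner from Forge to Delta.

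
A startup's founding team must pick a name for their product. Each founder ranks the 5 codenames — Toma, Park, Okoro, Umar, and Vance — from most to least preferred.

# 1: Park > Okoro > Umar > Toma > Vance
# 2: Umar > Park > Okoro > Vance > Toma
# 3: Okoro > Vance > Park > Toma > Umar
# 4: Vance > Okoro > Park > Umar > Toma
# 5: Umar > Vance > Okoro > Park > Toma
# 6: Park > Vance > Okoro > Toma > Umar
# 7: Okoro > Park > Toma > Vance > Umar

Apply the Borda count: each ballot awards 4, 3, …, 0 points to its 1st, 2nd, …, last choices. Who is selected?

Okoro

Borda scores:
  Toma: 1 + 0 + 1 + 0 + 0 + 1 + 2 = 5
  Park: 4 + 3 + 2 + 2 + 1 + 4 + 3 = 19
  Okoro: 3 + 2 + 4 + 3 + 2 + 2 + 4 = 20
  Umar: 2 + 4 + 0 + 1 + 4 + 0 + 0 = 11
  Vance: 0 + 1 + 3 + 4 + 3 + 3 + 1 = 15
Okoro has the highest total.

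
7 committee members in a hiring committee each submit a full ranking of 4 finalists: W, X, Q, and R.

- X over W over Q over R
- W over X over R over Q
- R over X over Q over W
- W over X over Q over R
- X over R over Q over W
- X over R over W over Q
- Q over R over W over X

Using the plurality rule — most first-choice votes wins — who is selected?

First-place vote totals:
  W: 2
  X: 3
  Q: 1
  R: 1
X has the most first-place votes.

X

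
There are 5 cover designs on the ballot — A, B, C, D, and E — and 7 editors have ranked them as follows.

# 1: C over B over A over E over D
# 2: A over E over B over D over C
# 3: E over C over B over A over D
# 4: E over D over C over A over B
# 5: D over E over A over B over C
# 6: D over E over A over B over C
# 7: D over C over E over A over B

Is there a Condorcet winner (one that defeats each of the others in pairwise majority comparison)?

Head-to-head results (7 voters total):
A vs B: A wins 5–2.
A vs C: C wins 4–3.
A vs D: D wins 4–3.
A vs E: E wins 5–2.
B vs C: C wins 4–3.
B vs D: D wins 4–3.
B vs E: E wins 6–1.
C vs D: D wins 5–2.
C vs E: E wins 5–2.
D vs E: E wins 4–3.
E beats each rival — A (5–2), B (6–1), C (5–2), D (4–3) — so E is the Condorcet winner.

Yes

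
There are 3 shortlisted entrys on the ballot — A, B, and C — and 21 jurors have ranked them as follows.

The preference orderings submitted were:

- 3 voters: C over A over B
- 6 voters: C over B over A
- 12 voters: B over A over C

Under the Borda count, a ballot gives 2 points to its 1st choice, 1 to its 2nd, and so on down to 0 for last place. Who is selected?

Borda scores:
  A: 3·1 + 6·0 + 12·1 = 15
  B: 3·0 + 6·1 + 12·2 = 30
  C: 3·2 + 6·2 + 12·0 = 18
B has the highest total.

B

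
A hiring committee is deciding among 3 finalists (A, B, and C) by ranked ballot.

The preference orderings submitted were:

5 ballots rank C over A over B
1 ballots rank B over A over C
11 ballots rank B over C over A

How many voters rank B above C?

12

Ballots ranking B above C: 1+11 = 12.
Ballots ranking C above B: 5.
So 12 of 17 voters prefer B to C.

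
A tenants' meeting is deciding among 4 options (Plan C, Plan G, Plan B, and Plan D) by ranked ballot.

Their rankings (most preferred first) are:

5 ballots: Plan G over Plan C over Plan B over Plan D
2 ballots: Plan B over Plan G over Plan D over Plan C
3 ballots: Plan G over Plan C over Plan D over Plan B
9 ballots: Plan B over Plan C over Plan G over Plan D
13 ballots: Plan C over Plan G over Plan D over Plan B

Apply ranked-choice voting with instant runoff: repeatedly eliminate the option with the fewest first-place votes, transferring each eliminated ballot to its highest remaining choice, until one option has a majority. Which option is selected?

Plan C

Round 1: Plan C 13, Plan B 11, Plan G 8, Plan D 0. Plan D has the fewest and is eliminated.
Round 2: Plan C 13, Plan B 11, Plan G 8. Plan G has the fewest and is eliminated.
Round 3: Plan C 21, Plan B 11. Plan C has a majority.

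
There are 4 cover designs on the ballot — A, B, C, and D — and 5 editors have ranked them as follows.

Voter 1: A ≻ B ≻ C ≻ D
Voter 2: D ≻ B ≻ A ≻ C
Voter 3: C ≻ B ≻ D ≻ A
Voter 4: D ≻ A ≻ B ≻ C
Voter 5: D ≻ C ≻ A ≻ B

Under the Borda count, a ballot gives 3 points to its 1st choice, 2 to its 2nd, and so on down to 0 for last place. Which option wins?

Borda scores:
  A: 3 + 1 + 0 + 2 + 1 = 7
  B: 2 + 2 + 2 + 1 + 0 = 7
  C: 1 + 0 + 3 + 0 + 2 = 6
  D: 0 + 3 + 1 + 3 + 3 = 10
D has the highest total.

D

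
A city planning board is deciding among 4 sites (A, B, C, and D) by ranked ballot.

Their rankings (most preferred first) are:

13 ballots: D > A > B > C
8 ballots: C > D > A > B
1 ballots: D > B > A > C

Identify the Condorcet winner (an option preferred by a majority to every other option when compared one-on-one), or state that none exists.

D

Head-to-head results (22 voters total):
A vs B: A wins 21–1.
A vs C: A wins 14–8.
A vs D: D wins 22–0.
B vs C: B wins 14–8.
B vs D: D wins 22–0.
C vs D: D wins 14–8.
D beats each rival — A (22–0), B (22–0), C (14–8) — so D is the Condorcet winner.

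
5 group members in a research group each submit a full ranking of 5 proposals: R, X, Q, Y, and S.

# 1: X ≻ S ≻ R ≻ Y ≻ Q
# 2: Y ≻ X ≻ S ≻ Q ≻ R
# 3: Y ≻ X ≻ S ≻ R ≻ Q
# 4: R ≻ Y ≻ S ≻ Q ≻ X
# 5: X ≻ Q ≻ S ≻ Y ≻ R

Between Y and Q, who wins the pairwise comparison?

Y

Ballots ranking Y above Q: 4.
Ballots ranking Q above Y: 1.
Y wins the head-to-head, 4–1.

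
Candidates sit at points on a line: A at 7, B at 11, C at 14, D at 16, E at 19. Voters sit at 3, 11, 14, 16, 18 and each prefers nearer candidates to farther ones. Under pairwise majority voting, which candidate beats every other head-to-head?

C

With single-peaked preferences on a line, the Condorcet winner is the candidate closest to the median voter.
The median voter (position 14) is closest to C at 14.
Check: C vs D — voters closer to C: 3 of 5.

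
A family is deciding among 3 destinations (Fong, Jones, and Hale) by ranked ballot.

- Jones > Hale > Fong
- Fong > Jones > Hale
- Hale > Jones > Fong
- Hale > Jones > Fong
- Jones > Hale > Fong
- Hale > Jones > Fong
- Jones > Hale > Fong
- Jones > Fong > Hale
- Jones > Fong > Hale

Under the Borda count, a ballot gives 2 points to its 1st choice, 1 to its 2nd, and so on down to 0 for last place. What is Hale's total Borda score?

9

Borda scores:
  Fong: 0 + 2 + 0 + 0 + 0 + 0 + 0 + 1 + 1 = 4
  Jones: 2 + 1 + 1 + 1 + 2 + 1 + 2 + 2 + 2 = 14
  Hale: 1 + 0 + 2 + 2 + 1 + 2 + 1 + 0 + 0 = 9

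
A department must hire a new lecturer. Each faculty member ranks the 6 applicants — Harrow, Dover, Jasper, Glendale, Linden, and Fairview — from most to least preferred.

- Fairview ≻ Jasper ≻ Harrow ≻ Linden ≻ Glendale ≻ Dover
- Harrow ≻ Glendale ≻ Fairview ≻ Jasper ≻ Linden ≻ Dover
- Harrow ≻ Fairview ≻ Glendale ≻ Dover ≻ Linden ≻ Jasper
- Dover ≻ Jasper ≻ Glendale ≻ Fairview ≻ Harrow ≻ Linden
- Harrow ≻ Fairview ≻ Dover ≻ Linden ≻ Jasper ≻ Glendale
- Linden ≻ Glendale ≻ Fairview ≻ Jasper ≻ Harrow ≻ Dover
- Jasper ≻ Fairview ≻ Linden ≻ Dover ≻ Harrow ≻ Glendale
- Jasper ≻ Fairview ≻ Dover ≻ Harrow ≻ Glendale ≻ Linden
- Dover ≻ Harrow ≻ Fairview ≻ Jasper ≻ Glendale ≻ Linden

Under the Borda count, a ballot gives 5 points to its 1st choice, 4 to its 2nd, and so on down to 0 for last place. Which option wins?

Borda scores:
  Harrow: 3 + 5 + 5 + 1 + 5 + 1 + 1 + 2 + 4 = 27
  Dover: 0 + 0 + 2 + 5 + 3 + 0 + 2 + 3 + 5 = 20
  Jasper: 4 + 2 + 0 + 4 + 1 + 2 + 5 + 5 + 2 = 25
  Glendale: 1 + 4 + 3 + 3 + 0 + 4 + 0 + 1 + 1 = 17
  Linden: 2 + 1 + 1 + 0 + 2 + 5 + 3 + 0 + 0 = 14
  Fairview: 5 + 3 + 4 + 2 + 4 + 3 + 4 + 4 + 3 = 32
Fairview has the highest total.

Fairview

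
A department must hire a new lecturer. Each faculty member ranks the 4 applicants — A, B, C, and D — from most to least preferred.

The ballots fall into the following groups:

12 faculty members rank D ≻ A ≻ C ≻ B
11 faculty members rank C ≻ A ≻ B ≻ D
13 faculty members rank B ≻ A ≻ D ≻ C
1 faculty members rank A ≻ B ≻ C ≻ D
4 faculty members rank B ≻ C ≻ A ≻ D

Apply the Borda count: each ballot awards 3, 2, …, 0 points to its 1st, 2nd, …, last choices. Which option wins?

A

Borda scores:
  A: 12·2 + 11·2 + 13·2 + 3 + 4·1 = 79
  B: 12·0 + 11·1 + 13·3 + 2 + 4·3 = 64
  C: 12·1 + 11·3 + 13·0 + 1 + 4·2 = 54
  D: 12·3 + 11·0 + 13·1 + 0 + 4·0 = 49
A has the highest total.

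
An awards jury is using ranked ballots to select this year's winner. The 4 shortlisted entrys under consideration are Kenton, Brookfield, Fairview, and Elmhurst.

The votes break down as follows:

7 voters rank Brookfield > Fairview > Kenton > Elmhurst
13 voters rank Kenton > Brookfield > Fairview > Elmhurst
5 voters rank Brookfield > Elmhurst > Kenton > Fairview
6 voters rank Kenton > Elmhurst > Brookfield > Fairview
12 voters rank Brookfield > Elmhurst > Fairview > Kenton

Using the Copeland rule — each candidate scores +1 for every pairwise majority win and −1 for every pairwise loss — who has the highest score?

Brookfield

Pairwise results:
  Kenton vs Brookfield: Brookfield wins 24–19.
  Kenton vs Fairview: Kenton wins 24–19.
  Kenton vs Elmhurst: Kenton wins 26–17.
  Brookfield vs Fairview: Brookfield wins 43–0.
  Brookfield vs Elmhurst: Brookfield wins 37–6.
  Fairview vs Elmhurst: Elmhurst wins 23–20.
Copeland scores (wins − losses):
  Kenton: 2 − 1 = 1
  Brookfield: 3 − 0 = 3
  Fairview: 0 − 3 = -3
  Elmhurst: 1 − 2 = -1
Brookfield has the best Copeland score.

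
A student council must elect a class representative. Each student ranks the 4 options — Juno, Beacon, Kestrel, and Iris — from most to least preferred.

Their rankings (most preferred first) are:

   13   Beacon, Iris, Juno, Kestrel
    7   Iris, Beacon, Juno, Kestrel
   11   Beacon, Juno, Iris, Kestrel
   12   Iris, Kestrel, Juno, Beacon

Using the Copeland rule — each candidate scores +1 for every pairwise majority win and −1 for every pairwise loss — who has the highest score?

Pairwise results:
  Juno vs Beacon: Beacon wins 31–12.
  Juno vs Kestrel: Juno wins 31–12.
  Juno vs Iris: Iris wins 32–11.
  Beacon vs Kestrel: Beacon wins 31–12.
  Beacon vs Iris: Beacon wins 24–19.
  Kestrel vs Iris: Iris wins 43–0.
Copeland scores (wins − losses):
  Juno: 1 − 2 = -1
  Beacon: 3 − 0 = 3
  Kestrel: 0 − 3 = -3
  Iris: 2 − 1 = 1
Beacon has the best Copeland score.

Beacon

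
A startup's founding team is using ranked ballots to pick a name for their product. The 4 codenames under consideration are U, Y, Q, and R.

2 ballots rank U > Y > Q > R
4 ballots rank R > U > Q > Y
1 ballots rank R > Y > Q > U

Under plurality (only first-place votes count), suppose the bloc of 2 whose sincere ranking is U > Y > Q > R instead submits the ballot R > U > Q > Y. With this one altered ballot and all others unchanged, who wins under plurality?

R

First-place totals with the altered ballot: U 0, Y 0, Q 0, R 7.
The winner is unchanged: still R.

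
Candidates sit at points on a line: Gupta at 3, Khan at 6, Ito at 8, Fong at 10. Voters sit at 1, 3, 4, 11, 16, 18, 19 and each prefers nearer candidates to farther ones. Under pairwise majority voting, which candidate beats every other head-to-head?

Fong

With single-peaked preferences on a line, the Condorcet winner is the candidate closest to the median voter.
The median voter (position 11) is closest to Fong at 10.
Check: Fong vs Gupta — voters closer to Fong: 4 of 7.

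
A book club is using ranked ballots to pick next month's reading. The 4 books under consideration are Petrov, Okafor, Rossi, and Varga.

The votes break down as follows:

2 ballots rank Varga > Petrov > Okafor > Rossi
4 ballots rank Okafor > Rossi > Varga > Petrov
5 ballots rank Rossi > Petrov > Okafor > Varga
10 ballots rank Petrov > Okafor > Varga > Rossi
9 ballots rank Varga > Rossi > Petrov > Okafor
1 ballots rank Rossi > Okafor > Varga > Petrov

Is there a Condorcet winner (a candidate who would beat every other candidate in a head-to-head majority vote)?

Head-to-head results (31 voters total):
Petrov vs Okafor: Petrov wins 26–5.
Petrov vs Rossi: Rossi wins 19–12.
Petrov vs Varga: Varga wins 16–15.
Okafor vs Rossi: Okafor wins 16–15.
Okafor vs Varga: Okafor wins 20–11.
Rossi vs Varga: Varga wins 21–10.
No candidate beats all others: Petrov beats Okafor beats Rossi beats Petrov, a majority cycle.

No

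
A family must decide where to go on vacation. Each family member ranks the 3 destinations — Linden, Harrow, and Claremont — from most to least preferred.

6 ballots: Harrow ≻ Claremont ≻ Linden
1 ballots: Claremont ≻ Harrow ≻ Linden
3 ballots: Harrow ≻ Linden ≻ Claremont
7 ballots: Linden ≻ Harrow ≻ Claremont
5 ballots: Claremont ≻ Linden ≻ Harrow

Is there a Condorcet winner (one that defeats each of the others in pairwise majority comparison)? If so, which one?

Head-to-head results (22 voters total):
Linden vs Harrow: Linden wins 12–10.
Linden vs Claremont: Claremont wins 12–10.
Harrow vs Claremont: Harrow wins 16–6.
No candidate beats all others: Linden beats Harrow beats Claremont beats Linden, a majority cycle.

None — there is no Condorcet winner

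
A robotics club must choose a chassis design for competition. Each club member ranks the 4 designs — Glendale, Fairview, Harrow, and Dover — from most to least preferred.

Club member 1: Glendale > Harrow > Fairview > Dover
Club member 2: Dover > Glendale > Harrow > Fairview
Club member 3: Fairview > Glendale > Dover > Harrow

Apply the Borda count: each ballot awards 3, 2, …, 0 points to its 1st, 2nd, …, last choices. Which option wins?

Glendale

Borda scores:
  Glendale: 3 + 2 + 2 = 7
  Fairview: 1 + 0 + 3 = 4
  Harrow: 2 + 1 + 0 = 3
  Dover: 0 + 3 + 1 = 4
Glendale has the highest total.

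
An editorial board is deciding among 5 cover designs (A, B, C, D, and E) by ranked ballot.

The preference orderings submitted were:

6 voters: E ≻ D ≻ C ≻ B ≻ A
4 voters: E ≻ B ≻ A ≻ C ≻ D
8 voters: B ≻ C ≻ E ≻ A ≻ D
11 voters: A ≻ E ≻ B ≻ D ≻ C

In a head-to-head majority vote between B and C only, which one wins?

Ballots ranking B above C: 4+8+11 = 23.
Ballots ranking C above B: 6.
B wins the head-to-head, 23–6.

B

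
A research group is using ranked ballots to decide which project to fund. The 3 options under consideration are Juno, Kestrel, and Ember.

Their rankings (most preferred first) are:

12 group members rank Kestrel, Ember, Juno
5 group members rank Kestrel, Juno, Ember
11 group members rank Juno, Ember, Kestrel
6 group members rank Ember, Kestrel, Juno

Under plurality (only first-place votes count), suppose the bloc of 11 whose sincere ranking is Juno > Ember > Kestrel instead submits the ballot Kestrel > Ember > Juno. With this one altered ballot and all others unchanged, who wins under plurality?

First-place totals with the altered ballot: Juno 0, Kestrel 28, Ember 6.
The winner is unchanged: still Kestrel.

Kestrel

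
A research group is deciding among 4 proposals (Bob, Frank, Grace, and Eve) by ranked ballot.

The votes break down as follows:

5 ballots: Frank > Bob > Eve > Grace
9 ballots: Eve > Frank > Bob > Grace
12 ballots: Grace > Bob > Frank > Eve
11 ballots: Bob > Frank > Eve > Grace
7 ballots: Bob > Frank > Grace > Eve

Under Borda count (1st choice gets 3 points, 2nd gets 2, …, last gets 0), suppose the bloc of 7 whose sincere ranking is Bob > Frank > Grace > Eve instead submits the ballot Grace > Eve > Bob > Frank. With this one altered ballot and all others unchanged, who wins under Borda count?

Bob

Borda totals with the altered ballot: Bob 83, Frank 67, Grace 57, Eve 57.
The winner is unchanged: still Bob.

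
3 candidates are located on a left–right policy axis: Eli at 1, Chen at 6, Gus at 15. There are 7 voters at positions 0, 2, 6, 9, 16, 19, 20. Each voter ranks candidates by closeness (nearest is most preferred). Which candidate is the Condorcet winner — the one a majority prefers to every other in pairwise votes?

With single-peaked preferences on a line, the Condorcet winner is the candidate closest to the median voter.
The median voter (position 9) is closest to Chen at 6.
Check: Chen vs Eli — voters closer to Chen: 5 of 7.

Chen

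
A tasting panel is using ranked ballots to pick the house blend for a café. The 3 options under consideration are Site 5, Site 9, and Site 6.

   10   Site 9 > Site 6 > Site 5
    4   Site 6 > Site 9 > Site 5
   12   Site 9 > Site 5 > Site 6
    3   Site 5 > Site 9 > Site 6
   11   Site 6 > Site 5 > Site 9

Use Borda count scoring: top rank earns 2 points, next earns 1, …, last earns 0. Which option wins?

Site 9

Borda scores:
  Site 5: 10·0 + 4·0 + 12·1 + 3·2 + 11·1 = 29
  Site 9: 10·2 + 4·1 + 12·2 + 3·1 + 11·0 = 51
  Site 6: 10·1 + 4·2 + 12·0 + 3·0 + 11·2 = 40
Site 9 has the highest total.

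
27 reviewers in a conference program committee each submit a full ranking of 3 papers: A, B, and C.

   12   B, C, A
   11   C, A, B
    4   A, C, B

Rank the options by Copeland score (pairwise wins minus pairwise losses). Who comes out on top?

Pairwise results:
  A vs B: A wins 15–12.
  A vs C: C wins 23–4.
  B vs C: C wins 15–12.
Copeland scores (wins − losses):
  A: 1 − 1 = 0
  B: 0 − 2 = -2
  C: 2 − 0 = 2
C has the best Copeland score.

C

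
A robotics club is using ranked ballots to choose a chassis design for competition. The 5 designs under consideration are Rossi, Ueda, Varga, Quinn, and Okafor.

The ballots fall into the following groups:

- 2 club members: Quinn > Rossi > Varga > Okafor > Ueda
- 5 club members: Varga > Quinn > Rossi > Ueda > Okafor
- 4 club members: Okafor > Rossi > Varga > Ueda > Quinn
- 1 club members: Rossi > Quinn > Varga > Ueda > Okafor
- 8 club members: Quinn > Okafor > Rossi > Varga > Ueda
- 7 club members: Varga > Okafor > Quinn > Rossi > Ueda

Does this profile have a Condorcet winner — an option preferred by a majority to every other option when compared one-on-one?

Head-to-head results (27 voters total):
Rossi vs Ueda: Rossi wins 27–0.
Rossi vs Varga: Rossi wins 15–12.
Rossi vs Quinn: Quinn wins 22–5.
Rossi vs Okafor: Okafor wins 19–8.
Ueda vs Varga: Varga wins 27–0.
Ueda vs Quinn: Quinn wins 23–4.
Ueda vs Okafor: Okafor wins 21–6.
Varga vs Quinn: Varga wins 16–11.
Varga vs Okafor: Varga wins 15–12.
Quinn vs Okafor: Quinn wins 16–11.
No candidate beats all others: Rossi beats Varga beats Quinn beats Rossi, a majority cycle.

No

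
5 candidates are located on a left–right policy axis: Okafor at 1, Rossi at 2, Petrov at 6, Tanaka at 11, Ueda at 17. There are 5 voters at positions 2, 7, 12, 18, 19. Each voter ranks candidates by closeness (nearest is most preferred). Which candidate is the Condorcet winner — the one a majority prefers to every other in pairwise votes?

With single-peaked preferences on a line, the Condorcet winner is the candidate closest to the median voter.
The median voter (position 12) is closest to Tanaka at 11.
Check: Tanaka vs Okafor — voters closer to Tanaka: 4 of 5.

Tanaka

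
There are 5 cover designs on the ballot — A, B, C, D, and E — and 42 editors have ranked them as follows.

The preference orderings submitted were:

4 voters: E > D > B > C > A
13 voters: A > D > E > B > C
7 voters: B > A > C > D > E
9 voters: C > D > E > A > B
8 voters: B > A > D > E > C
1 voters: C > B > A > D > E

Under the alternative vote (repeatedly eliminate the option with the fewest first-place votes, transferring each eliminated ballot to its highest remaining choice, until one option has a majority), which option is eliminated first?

Round 1: B 15, A 13, C 10, E 4, D 0. D has the fewest and is eliminated.
Round 2: B 15, A 13, C 10, E 4. E has the fewest and is eliminated.
Round 3: B 19, A 13, C 10. C has the fewest and is eliminated.
Round 4: A 22, B 20. A has a majority.

D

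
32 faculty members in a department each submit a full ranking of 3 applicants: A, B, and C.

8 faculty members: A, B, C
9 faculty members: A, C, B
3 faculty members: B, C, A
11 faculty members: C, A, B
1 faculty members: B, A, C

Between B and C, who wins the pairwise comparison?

Ballots ranking B above C: 8+3+1 = 12.
Ballots ranking C above B: 9+11 = 20.
C wins the head-to-head, 20–12.

C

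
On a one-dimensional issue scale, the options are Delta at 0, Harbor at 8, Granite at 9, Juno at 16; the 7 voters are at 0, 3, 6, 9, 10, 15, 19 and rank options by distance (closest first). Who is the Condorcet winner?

Granite

With single-peaked preferences on a line, the Condorcet winner is the candidate closest to the median voter.
The median voter (position 9) is closest to Granite at 9.
Check: Granite vs Juno — voters closer to Granite: 5 of 7.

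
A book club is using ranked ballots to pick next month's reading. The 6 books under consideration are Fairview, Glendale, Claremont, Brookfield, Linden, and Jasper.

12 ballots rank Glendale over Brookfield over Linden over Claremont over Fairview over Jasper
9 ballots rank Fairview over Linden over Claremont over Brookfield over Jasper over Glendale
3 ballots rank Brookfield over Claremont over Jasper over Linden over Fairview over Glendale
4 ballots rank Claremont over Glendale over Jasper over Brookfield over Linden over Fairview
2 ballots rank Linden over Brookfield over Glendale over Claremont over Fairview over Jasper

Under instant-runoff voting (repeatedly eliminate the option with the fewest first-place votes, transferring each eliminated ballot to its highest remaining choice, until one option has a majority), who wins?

Glendale

Round 1: Glendale 12, Fairview 9, Claremont 4, Brookfield 3, Linden 2, Jasper 0. Jasper has the fewest and is eliminated.
Round 2: Glendale 12, Fairview 9, Claremont 4, Brookfield 3, Linden 2. Linden has the fewest and is eliminated.
Round 3: Glendale 12, Fairview 9, Brookfield 5, Claremont 4. Claremont has the fewest and is eliminated.
Round 4: Glendale 16, Fairview 9, Brookfield 5. Glendale has a majority.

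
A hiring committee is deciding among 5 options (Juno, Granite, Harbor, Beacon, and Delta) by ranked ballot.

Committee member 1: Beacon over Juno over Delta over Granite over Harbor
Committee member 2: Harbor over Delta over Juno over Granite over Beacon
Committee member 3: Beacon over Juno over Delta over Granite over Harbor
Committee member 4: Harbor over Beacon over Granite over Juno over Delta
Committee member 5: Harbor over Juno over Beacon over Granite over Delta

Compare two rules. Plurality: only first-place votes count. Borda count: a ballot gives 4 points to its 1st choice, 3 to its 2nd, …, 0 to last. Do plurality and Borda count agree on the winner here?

No

Plurality first-place counts: Juno 0, Granite 0, Harbor 3, Beacon 2, Delta 0 → Harbor.
Borda totals: Juno 12, Granite 6, Harbor 12, Beacon 13, Delta 7 → Beacon.
The two rules disagree: plurality picks Harbor, Borda picks Beacon.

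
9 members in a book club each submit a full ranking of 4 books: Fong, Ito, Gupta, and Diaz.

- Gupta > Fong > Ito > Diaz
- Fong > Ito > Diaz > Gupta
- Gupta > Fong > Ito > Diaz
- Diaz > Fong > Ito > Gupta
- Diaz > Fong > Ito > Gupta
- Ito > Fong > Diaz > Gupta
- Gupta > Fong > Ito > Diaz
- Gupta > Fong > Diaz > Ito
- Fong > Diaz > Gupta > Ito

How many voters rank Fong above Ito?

8

Ballots ranking Fong above Ito: 8.
Ballots ranking Ito above Fong: 1.
So 8 of 9 voters prefer Fong to Ito.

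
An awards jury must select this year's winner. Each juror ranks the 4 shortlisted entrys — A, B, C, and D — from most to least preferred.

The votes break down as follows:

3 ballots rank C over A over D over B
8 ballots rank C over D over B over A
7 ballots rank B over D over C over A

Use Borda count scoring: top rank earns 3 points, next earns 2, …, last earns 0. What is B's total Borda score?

29

Borda scores:
  A: 3·2 + 8·0 + 7·0 = 6
  B: 3·0 + 8·1 + 7·3 = 29
  C: 3·3 + 8·3 + 7·1 = 40
  D: 3·1 + 8·2 + 7·2 = 33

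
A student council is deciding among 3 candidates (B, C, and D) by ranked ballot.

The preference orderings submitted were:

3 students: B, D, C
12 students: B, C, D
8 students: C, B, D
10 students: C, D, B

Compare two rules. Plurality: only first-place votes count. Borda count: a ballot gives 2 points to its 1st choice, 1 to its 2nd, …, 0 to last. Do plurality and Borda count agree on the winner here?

Yes

Plurality first-place counts: B 15, C 18, D 0 → C.
Borda totals: B 38, C 48, D 13 → C.
The two rules agree on C.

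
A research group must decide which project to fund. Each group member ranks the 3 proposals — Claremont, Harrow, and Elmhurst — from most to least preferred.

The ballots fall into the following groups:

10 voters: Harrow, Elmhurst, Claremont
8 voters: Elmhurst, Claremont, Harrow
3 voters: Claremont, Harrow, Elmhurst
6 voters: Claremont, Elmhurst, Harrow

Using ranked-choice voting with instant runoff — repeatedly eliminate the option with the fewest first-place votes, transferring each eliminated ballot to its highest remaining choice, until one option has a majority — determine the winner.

Claremont

Round 1: Harrow 10, Claremont 9, Elmhurst 8. Elmhurst has the fewest and is eliminated.
Round 2: Claremont 17, Harrow 10. Claremont has a majority.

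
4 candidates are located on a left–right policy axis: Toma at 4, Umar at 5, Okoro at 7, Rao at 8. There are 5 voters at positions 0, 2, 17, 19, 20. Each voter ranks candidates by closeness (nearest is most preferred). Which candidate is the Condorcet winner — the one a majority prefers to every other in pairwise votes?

With single-peaked preferences on a line, the Condorcet winner is the candidate closest to the median voter.
The median voter (position 17) is closest to Rao at 8.
Check: Rao vs Umar — voters closer to Rao: 3 of 5.

Rao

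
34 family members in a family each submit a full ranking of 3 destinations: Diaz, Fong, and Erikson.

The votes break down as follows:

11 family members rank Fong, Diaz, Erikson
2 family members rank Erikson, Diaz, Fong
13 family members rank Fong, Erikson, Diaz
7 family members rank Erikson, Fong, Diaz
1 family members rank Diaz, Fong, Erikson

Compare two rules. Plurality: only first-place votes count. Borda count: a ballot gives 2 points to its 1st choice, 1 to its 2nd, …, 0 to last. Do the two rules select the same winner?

Yes

Plurality first-place counts: Diaz 1, Fong 24, Erikson 9 → Fong.
Borda totals: Diaz 15, Fong 56, Erikson 31 → Fong.
The two rules agree on Fong.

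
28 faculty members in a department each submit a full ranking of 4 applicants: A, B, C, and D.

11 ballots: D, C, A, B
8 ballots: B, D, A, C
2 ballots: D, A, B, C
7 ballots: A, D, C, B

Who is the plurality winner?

First-place vote totals:
  A: 7
  B: 8
  C: 0
  D: 13
D has the most first-place votes.

D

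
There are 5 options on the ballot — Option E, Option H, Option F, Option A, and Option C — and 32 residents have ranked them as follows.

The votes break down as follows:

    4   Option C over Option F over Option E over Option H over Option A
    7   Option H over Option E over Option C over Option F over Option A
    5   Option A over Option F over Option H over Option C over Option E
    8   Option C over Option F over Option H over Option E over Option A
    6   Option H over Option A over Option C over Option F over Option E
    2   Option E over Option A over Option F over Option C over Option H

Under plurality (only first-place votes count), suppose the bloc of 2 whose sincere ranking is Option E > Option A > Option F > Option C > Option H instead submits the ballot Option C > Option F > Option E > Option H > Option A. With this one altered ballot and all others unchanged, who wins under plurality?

First-place totals with the altered ballot: Option E 0, Option H 13, Option F 0, Option A 5, Option C 14.
The switch changes the winner from Option H to Option C.

Option C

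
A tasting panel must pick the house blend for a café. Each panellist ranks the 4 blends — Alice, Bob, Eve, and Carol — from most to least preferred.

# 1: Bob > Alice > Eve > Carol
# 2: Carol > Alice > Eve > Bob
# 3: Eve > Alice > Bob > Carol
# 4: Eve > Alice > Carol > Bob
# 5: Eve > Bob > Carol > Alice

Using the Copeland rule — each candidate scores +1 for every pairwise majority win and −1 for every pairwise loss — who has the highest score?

Pairwise results:
  Alice vs Bob: Alice wins 3–2.
  Alice vs Eve: Eve wins 3–2.
  Alice vs Carol: Alice wins 3–2.
  Bob vs Eve: Eve wins 4–1.
  Bob vs Carol: Bob wins 3–2.
  Eve vs Carol: Eve wins 4–1.
Copeland scores (wins − losses):
  Alice: 2 − 1 = 1
  Bob: 1 − 2 = -1
  Eve: 3 − 0 = 3
  Carol: 0 − 3 = -3
Eve has the best Copeland score.

Eve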